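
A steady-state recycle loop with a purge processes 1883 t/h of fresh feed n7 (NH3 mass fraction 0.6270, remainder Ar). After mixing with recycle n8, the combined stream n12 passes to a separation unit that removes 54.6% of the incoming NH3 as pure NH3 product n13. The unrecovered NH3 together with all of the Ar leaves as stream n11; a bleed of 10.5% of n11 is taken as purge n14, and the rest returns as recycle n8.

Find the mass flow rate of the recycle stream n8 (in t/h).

6795 t/h

Ar enters only via n7 and leaves only via the purge: 1883×0.373 = 0.105×(Ar in n11), and the separation unit passes all Ar, so Ar in n12 = Ar in n11 = 6689.1 t/h.
NH3 in n12: m_A = 1883×0.627 + (1−0.105)·(1−0.546)·m_A, so m_A = 1180.6/0.5937 = 1988.7 t/h.
n11 = (1−0.546)×1988.7 + 6689.1 = 7592 t/h.
Recycle n8 = (1−0.105)×7592 = 6794.8 t/h.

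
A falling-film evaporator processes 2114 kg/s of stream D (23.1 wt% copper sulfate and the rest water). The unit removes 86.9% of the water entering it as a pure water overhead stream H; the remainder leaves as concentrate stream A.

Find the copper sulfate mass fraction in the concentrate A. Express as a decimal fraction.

0.696

copper sulfate is not removed: 2114×0.231 = 488.33 kg/s of copper sulfate enters A.
water entering = 2114×0.769 = 1625.7 kg/s; overhead removed = 0.869×1625.7 = 1412.7 kg/s.
Concentrate = 2114 − 1412.7 = 701.3 kg/s.
Mass fraction = 488.33/701.3 = 0.696.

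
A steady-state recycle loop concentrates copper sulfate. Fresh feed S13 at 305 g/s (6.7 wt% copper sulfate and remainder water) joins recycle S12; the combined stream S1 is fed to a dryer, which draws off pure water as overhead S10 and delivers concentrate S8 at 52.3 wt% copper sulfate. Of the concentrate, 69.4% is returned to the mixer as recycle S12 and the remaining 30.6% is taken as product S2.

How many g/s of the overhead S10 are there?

265.9 g/s

Overall copper sulfate balance (none leaves overhead): copper sulfate in fresh feed = copper sulfate in product, i.e. 305×0.067 = (1−0.694)·S8·0.523.
S8 = 20.435/(0.523×0.306) = 127.69 g/s.
Recycle S12 = 0.694×127.69 = 88.616 g/s.
Combined feed S1 = 305 + 88.616 = 393.62 g/s.
Overhead S10 = S1 − S8 = 393.62 − 127.69 = 265.93 g/s.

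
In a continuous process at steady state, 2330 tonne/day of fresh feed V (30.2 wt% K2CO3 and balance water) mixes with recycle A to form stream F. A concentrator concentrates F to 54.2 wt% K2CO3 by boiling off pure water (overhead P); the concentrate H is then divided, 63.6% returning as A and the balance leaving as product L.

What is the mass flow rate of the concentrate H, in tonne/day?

Overall K2CO3 balance (none leaves overhead): K2CO3 in fresh feed = K2CO3 in product, i.e. 2330×0.302 = (1−0.636)·H·0.542.
H = 703.66/(0.542×0.364) = 3566.7 tonne/day.

3567 tonne/day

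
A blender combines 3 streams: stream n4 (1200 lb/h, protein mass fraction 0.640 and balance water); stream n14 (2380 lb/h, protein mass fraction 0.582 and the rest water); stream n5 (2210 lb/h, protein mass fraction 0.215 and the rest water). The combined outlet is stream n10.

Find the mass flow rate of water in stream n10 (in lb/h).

3162 lb/h

water out = water in = 1200×0.360 + 2380×0.418 + 2210×0.785 = 3161.7 lb/h.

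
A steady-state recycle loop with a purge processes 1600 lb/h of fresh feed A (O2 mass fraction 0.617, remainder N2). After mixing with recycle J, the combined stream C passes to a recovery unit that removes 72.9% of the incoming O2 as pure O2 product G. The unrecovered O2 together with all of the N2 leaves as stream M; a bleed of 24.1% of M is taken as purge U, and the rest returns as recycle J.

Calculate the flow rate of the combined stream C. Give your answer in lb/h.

N2 enters only via A and leaves only via the purge: 1600×0.383 = 0.241×(N2 in M), and the recovery unit passes all N2, so N2 in C = N2 in M = 2542.7 lb/h.
O2 in C: m_A = 1600×0.617 + (1−0.241)·(1−0.729)·m_A, so m_A = 987.2/0.7943 = 1242.8 lb/h.
C = 1242.8 + 2542.7 = 3785.6 lb/h.

3786 lb/h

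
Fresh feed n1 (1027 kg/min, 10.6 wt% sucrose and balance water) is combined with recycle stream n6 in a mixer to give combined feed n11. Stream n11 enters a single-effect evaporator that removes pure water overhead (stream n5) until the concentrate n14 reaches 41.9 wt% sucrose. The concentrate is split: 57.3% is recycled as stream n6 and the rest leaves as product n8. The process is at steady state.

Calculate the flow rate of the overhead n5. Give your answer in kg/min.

Overall sucrose balance (none leaves overhead): sucrose in fresh feed = sucrose in product, i.e. 1027×0.106 = (1−0.573)·n14·0.419.
n14 = 108.86/(0.419×0.427) = 608.46 kg/min.
Recycle n6 = 0.573×608.46 = 348.65 kg/min.
Combined feed n11 = 1027 + 348.65 = 1375.6 kg/min.
Overhead n5 = n11 − n14 = 1375.6 − 608.46 = 767.19 kg/min.

767.2 kg/min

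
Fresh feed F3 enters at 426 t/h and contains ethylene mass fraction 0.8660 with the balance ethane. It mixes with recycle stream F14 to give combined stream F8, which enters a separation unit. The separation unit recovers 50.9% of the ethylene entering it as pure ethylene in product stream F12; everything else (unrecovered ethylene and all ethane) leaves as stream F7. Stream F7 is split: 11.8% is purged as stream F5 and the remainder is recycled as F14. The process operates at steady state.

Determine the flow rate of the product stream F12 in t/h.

331.2 t/h

ethylene in F8: m_A = 426×0.866 + (1−0.118)·(1−0.509)·m_A, so m_A = 368.92/0.5669 = 650.72 t/h.
Product F12 = 0.509×650.72 = 331.21 t/h.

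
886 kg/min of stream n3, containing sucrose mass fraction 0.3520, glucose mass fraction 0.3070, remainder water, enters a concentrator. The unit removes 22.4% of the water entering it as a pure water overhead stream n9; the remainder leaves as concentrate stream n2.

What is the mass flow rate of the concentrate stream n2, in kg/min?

water entering = 886×0.341 = 302.13 kg/min; overhead removed = 0.224×302.13 = 67.676 kg/min.
Concentrate = 886 − 67.676 = 818.32 kg/min.

818.3 kg/min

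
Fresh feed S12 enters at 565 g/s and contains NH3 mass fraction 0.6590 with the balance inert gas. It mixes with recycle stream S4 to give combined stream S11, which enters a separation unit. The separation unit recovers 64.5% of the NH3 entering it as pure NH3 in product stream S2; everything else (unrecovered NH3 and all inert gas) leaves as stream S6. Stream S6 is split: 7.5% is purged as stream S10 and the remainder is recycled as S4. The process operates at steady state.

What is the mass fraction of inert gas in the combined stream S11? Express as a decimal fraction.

inert gas enters only via S12 and leaves only via the purge: 565×0.341 = 0.075×(inert gas in S6), and the separation unit passes all inert gas, so inert gas in S11 = inert gas in S6 = 2568.9 g/s.
NH3 in S11: m_A = 565×0.659 + (1−0.075)·(1−0.645)·m_A, so m_A = 372.34/0.6716 = 554.38 g/s.
S11 = 554.38 + 2568.9 = 3123.2 g/s.
inert gas fraction in S11 = 2568.9/3123.2 = 0.8225.

0.8225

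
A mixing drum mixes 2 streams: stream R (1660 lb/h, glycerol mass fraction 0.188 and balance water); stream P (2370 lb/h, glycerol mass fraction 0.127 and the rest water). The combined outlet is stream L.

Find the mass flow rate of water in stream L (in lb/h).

water out = water in = 1660×0.812 + 2370×0.873 = 3416.9 lb/h.

3417 lb/h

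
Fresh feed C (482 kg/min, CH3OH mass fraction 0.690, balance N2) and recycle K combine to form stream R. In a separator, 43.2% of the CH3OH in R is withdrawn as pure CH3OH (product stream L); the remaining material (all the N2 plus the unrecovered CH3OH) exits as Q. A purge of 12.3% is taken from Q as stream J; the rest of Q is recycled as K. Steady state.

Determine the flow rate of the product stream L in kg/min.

286.3 kg/min

CH3OH in R: m_A = 482×0.690 + (1−0.123)·(1−0.432)·m_A, so m_A = 332.58/0.5019 = 662.69 kg/min.
Product L = 0.432×662.69 = 286.28 kg/min.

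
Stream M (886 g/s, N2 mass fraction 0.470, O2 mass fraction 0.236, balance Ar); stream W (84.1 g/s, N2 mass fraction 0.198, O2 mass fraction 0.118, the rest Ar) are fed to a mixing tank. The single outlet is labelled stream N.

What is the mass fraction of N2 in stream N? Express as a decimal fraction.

0.446

Total flow out = 886 + 84.1 = 970.1 g/s.
N2 in = 886×0.470 + 84.1×0.198 = 433.07 g/s.
N2 mass fraction in N = 433.07/970.1 = 0.446.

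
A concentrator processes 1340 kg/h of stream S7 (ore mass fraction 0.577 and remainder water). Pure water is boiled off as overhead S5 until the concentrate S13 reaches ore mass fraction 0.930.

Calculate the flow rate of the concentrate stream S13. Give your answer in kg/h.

831.4 kg/h

ore is conserved: 1340×0.577 = 773.18 kg/h all reports to the concentrate.
Concentrate = 773.18/(target fraction) = 831.38 kg/h.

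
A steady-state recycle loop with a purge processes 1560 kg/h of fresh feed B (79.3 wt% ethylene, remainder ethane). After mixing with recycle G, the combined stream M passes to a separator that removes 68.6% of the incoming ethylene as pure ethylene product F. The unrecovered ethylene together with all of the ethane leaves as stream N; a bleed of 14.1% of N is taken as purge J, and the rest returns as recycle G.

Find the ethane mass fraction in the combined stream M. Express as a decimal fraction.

0.575

ethane enters only via B and leaves only via the purge: 1560×0.207 = 0.141×(ethane in N), and the separator passes all ethane, so ethane in M = ethane in N = 2290.2 kg/h.
ethylene in M: m_A = 1560×0.793 + (1−0.141)·(1−0.686)·m_A, so m_A = 1237.1/0.7303 = 1694 kg/h.
M = 1694 + 2290.2 = 3984.2 kg/h.
ethane fraction in M = 2290.2/3984.2 = 0.575.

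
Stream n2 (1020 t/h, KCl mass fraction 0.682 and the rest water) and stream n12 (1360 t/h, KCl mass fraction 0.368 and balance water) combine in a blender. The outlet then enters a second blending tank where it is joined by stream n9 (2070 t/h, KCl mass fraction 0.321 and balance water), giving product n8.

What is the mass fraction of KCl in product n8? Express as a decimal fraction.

Overall, product flow = 4450 t/h.
KCl in = 1020×0.682 + 1360×0.368 + 2070×0.321 = 1860.6 t/h.
KCl fraction in n8 = 0.418.

0.418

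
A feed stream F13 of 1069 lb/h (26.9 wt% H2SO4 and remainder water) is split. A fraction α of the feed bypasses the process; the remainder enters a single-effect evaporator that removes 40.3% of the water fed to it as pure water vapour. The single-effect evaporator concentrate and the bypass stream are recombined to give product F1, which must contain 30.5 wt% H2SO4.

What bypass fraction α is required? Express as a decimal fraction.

0.599

All 1069×0.269 = 287.56 lb/h of H2SO4 reaches F1, so F1 = 287.56/0.305 = 942.82 lb/h and vapour = 126.18 lb/h.
The evaporator receives (1−α)·1069 of feed at 0.731 water and removes 0.403 of that water:
0.403×0.731×(1−α)×1069 = 126.18
(1−α) = 126.18/314.92 = 0.4007;  α = 0.5993.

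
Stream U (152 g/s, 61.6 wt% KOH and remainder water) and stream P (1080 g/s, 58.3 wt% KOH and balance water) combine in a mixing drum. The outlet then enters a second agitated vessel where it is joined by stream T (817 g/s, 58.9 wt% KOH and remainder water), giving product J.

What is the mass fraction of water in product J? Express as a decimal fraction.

0.412

Overall, product flow = 2049 g/s.
water in = 152×0.384 + 1080×0.417 + 817×0.411 = 844.51 g/s.
water fraction in J = 0.412.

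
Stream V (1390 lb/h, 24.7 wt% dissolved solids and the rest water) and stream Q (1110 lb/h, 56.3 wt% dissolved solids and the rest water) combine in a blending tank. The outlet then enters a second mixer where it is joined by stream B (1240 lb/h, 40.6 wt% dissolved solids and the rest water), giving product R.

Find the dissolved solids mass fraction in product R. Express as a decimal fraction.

0.394

Overall, product flow = 3740 lb/h.
dissolved solids in = 1390×0.247 + 1110×0.563 + 1240×0.406 = 1471.7 lb/h.
dissolved solids fraction in R = 0.394.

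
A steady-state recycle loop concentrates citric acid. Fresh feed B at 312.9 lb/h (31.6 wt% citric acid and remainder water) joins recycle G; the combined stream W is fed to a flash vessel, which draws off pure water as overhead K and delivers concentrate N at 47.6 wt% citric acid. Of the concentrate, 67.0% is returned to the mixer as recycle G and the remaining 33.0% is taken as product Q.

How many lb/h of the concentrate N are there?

Overall citric acid balance (none leaves overhead): citric acid in fresh feed = citric acid in product, i.e. 312.9×0.316 = (1−0.670)·N·0.476.
N = 98.876/(0.476×0.330) = 629.47 lb/h.

629.5 lb/h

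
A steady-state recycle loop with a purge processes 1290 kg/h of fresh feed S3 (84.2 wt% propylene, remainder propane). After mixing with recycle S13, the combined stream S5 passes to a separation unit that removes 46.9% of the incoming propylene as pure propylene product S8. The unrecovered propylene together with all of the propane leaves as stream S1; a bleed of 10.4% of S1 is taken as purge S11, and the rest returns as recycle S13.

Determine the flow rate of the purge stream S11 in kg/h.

propane enters only via S3 and leaves only via the purge: 1290×0.158 = 0.104×(propane in S1), and the separation unit passes all propane, so propane in S5 = propane in S1 = 1959.8 kg/h.
propylene in S5: m_A = 1290×0.842 + (1−0.104)·(1−0.469)·m_A, so m_A = 1086.2/0.5242 = 2072 kg/h.
S1 = (1−0.469)×2072 + 1959.8 = 3060 kg/h.
Purge S11 = 0.104×3060 = 318.24 kg/h.

318.2 kg/h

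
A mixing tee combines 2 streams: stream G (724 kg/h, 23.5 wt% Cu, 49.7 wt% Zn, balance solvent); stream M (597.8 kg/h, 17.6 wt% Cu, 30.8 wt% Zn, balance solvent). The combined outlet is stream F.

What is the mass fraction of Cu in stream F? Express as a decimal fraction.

Total flow out = 724 + 597.8 = 1321.8 kg/h.
Cu in = 724×0.235 + 597.8×0.176 = 275.35 kg/h.
Cu mass fraction in F = 275.35/1321.8 = 0.208.

0.208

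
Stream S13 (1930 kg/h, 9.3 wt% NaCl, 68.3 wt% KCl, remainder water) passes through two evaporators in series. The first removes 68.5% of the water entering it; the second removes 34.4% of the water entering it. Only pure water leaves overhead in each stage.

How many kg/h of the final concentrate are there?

water in feed = 1930×0.224 = 432.32 kg/h.
After stage 1: water left = (1−0.685)×432.32 = 136.18; stream total = 1633.9 kg/h.
After stage 2: water left = (1−0.344)×136.18 = 89.335; final concentrate = 1587 kg/h.

1587 kg/h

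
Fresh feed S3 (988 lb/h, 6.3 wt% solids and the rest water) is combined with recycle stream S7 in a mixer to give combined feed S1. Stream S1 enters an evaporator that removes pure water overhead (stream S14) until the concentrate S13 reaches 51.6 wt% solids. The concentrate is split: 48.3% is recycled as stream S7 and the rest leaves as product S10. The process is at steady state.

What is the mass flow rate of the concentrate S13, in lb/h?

233.3 lb/h

Overall solids balance (none leaves overhead): solids in fresh feed = solids in product, i.e. 988×0.063 = (1−0.483)·S13·0.516.
S13 = 62.244/(0.516×0.517) = 233.32 lb/h.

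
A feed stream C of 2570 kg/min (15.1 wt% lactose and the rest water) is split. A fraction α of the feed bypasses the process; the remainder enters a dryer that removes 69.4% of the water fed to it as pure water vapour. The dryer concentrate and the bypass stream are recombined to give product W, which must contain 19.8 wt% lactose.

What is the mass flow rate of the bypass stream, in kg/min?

All 2570×0.151 = 388.07 kg/min of lactose reaches W, so W = 388.07/0.198 = 1959.9 kg/min and vapour = 610.05 kg/min.
The evaporator receives (1−α)·2570 of feed at 0.849 water and removes 0.694 of that water:
0.694×0.849×(1−α)×2570 = 610.05
(1−α) = 610.05/1514.3 = 0.4029;  α = 0.5971.
Bypass flow = 0.5971×2570 = 1534.6 kg/min.

1535 kg/min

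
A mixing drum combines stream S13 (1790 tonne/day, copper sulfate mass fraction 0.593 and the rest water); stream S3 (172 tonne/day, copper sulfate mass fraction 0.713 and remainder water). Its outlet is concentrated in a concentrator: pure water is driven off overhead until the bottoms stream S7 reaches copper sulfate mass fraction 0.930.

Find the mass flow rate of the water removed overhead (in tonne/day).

copper sulfate entering = 1790×0.593 + 172×0.713 = 1184.1 tonne/day.
All copper sulfate reports to S7, so S7 = 1184.1/0.930 = 1273.2 tonne/day.
Total feed = 1962 tonne/day; overhead = 1962 − 1273.2 = 688.77 tonne/day.

688.8 tonne/day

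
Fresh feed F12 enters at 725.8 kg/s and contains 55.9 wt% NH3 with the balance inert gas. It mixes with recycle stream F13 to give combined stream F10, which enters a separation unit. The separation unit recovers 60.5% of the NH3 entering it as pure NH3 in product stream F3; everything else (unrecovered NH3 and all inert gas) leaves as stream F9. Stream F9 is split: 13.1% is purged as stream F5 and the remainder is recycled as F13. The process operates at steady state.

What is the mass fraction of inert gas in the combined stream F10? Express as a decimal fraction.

inert gas enters only via F12 and leaves only via the purge: 725.8×0.441 = 0.131×(inert gas in F9), and the separation unit passes all inert gas, so inert gas in F10 = inert gas in F9 = 2443.3 kg/s.
NH3 in F10: m_A = 725.8×0.559 + (1−0.131)·(1−0.605)·m_A, so m_A = 405.72/0.6567 = 617.78 kg/s.
F10 = 617.78 + 2443.3 = 3061.1 kg/s.
inert gas fraction in F10 = 2443.3/3061.1 = 0.798.

0.798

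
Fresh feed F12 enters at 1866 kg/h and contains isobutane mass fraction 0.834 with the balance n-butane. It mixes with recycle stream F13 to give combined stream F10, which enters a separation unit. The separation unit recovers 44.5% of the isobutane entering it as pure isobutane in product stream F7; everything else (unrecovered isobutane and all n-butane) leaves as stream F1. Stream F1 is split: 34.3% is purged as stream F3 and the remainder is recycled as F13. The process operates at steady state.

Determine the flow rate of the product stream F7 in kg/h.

isobutane in F10: m_A = 1866×0.834 + (1−0.343)·(1−0.445)·m_A, so m_A = 1556.2/0.6354 = 2449.4 kg/h.
Product F7 = 0.445×2449.4 = 1090 kg/h.

1090 kg/h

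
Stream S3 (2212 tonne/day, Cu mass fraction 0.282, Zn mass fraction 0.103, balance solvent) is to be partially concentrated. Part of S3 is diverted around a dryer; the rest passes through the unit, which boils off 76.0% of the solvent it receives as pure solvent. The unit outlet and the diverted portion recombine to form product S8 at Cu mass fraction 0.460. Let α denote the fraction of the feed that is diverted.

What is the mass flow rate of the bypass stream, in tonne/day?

380.7 tonne/day

All 2212×0.282 = 623.78 tonne/day of Cu reaches S8, so S8 = 623.78/0.460 = 1356.1 tonne/day and vapour = 855.95 tonne/day.
The evaporator receives (1−α)·2212 of feed at 0.615 solvent and removes 0.760 of that solvent:
0.760×0.615×(1−α)×2212 = 855.95
(1−α) = 855.95/1033.9 = 0.8279;  α = 0.1721.
Bypass flow = 0.1721×2212 = 380.7 tonne/day.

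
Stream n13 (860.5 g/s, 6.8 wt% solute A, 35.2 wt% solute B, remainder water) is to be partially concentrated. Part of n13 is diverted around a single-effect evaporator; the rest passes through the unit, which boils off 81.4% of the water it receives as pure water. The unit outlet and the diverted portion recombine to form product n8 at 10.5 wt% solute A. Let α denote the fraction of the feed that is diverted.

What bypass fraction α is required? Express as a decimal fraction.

0.254

All 860.5×0.068 = 58.514 g/s of solute A reaches n8, so n8 = 58.514/0.105 = 557.28 g/s and vapour = 303.22 g/s.
The evaporator receives (1−α)·860.5 of feed at 0.580 water and removes 0.814 of that water:
0.814×0.580×(1−α)×860.5 = 303.22
(1−α) = 303.22/406.26 = 0.7464;  α = 0.2536.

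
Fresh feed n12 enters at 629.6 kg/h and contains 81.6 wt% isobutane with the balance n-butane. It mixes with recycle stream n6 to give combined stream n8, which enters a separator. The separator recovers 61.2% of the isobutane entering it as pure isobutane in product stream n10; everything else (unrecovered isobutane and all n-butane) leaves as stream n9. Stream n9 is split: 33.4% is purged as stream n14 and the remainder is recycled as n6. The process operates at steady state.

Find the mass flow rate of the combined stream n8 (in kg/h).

n-butane enters only via n12 and leaves only via the purge: 629.6×0.184 = 0.334×(n-butane in n9), and the separator passes all n-butane, so n-butane in n8 = n-butane in n9 = 346.85 kg/h.
isobutane in n8: m_A = 629.6×0.816 + (1−0.334)·(1−0.612)·m_A, so m_A = 513.75/0.7416 = 692.77 kg/h.
n8 = 692.77 + 346.85 = 1039.6 kg/h.

1040 kg/h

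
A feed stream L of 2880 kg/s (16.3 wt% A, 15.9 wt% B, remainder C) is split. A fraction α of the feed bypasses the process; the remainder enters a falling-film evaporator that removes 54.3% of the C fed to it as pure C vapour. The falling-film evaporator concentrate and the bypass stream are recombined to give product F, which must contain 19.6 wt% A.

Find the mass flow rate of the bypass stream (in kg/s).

All 2880×0.163 = 469.44 kg/s of A reaches F, so F = 469.44/0.196 = 2395.1 kg/s and vapour = 484.9 kg/s.
The evaporator receives (1−α)·2880 of feed at 0.678 C and removes 0.543 of that C:
0.543×0.678×(1−α)×2880 = 484.9
(1−α) = 484.9/1060.3 = 0.4573;  α = 0.5427.
Bypass flow = 0.5427×2880 = 1562.9 kg/s.

1563 kg/s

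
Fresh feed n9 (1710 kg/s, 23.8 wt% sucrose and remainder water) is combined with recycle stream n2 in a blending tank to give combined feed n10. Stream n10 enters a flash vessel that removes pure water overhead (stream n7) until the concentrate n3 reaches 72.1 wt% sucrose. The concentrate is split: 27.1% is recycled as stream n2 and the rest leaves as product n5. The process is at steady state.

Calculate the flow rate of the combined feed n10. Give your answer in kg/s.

1920 kg/s

Overall sucrose balance (none leaves overhead): sucrose in fresh feed = sucrose in product, i.e. 1710×0.238 = (1−0.271)·n3·0.721.
n3 = 406.98/(0.721×0.729) = 774.3 kg/s.
Recycle n2 = 0.271×774.3 = 209.84 kg/s.
Combined feed n10 = 1710 + 209.84 = 1919.8 kg/s.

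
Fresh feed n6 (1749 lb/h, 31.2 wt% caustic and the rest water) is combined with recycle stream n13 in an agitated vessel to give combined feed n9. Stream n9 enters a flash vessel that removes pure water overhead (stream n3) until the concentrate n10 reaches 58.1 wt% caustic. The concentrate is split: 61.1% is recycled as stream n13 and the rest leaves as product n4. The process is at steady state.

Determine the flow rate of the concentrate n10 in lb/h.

2414 lb/h

Overall caustic balance (none leaves overhead): caustic in fresh feed = caustic in product, i.e. 1749×0.312 = (1−0.611)·n10·0.581.
n10 = 545.69/(0.581×0.389) = 2414.5 lb/h.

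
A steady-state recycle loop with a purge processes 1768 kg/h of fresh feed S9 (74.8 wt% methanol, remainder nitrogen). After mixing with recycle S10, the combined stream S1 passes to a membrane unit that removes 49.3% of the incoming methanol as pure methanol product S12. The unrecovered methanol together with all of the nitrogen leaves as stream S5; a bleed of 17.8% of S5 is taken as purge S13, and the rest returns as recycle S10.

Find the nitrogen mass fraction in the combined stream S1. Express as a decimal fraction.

nitrogen enters only via S9 and leaves only via the purge: 1768×0.252 = 0.178×(nitrogen in S5), and the membrane unit passes all nitrogen, so nitrogen in S1 = nitrogen in S5 = 2503 kg/h.
methanol in S1: m_A = 1768×0.748 + (1−0.178)·(1−0.493)·m_A, so m_A = 1322.5/0.5832 = 2267.4 kg/h.
S1 = 2267.4 + 2503 = 4770.4 kg/h.
nitrogen fraction in S1 = 2503/4770.4 = 0.525.

0.525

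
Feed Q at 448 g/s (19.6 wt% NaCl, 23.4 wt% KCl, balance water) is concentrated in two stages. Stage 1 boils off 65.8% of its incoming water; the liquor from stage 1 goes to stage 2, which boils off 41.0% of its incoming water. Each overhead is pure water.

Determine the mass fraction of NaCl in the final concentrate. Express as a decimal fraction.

0.3596

water in feed = 448×0.570 = 255.36 g/s.
After stage 1: water left = (1−0.658)×255.36 = 87.333; stream total = 279.97 g/s.
After stage 2: water left = (1−0.410)×87.333 = 51.527; final concentrate = 244.17 g/s.
NaCl fraction = 87.808/244.17 = 0.3596.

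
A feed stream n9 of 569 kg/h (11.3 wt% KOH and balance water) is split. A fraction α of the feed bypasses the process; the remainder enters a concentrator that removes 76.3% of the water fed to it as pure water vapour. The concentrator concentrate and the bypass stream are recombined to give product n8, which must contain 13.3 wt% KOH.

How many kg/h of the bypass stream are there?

All 569×0.113 = 64.297 kg/h of KOH reaches n8, so n8 = 64.297/0.133 = 483.44 kg/h and vapour = 85.564 kg/h.
The evaporator receives (1−α)·569 of feed at 0.887 water and removes 0.763 of that water:
0.763×0.887×(1−α)×569 = 85.564
(1−α) = 85.564/385.09 = 0.2222;  α = 0.7778.
Bypass flow = 0.7778×569 = 442.57 kg/h.

442.6 kg/h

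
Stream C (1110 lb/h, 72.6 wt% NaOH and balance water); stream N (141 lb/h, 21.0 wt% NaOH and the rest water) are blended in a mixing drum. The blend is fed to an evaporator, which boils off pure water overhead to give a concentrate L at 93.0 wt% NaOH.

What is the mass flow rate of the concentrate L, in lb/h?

898.4 lb/h

NaOH entering = 1110×0.726 + 141×0.210 = 835.47 lb/h.
All NaOH reports to L, so L = 835.47/0.930 = 898.35 lb/h.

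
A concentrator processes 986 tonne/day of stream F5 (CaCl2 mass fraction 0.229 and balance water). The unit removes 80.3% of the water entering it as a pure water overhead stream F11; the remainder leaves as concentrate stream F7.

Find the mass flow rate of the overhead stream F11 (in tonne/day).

610.4 tonne/day

water entering = 986×0.771 = 760.21 tonne/day; overhead removed = 0.803×760.21 = 610.45 tonne/day.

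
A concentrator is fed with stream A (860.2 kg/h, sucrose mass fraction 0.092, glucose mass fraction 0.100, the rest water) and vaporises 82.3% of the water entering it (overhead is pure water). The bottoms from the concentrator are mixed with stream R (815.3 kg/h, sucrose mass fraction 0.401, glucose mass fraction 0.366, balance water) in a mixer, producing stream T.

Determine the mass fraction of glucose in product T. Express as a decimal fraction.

Vapour removed = 0.823×0.808×860.2 = 572.02 kg/h; concentrate = 288.18 kg/h.
glucose reaching the mixer = 86.02 (from concentrate) + 815.3×0.366 = 384.42 kg/h.
Product flow = 288.18 + 815.3 = 1103.5 kg/h; glucose fraction = 0.348.

0.348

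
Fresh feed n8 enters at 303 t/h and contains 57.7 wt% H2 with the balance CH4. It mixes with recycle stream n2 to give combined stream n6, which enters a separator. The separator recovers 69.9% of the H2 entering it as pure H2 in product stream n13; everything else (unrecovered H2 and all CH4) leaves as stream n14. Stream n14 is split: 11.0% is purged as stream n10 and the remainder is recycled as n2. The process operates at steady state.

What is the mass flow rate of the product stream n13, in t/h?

H2 in n6: m_A = 303×0.577 + (1−0.110)·(1−0.699)·m_A, so m_A = 174.83/0.7321 = 238.8 t/h.
Product n13 = 0.699×238.8 = 166.92 t/h.

166.9 t/h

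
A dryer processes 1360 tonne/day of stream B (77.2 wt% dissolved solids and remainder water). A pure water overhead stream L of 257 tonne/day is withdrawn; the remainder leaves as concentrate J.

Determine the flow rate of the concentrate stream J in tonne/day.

1103 tonne/day

Concentrate = 1360 − 257 = 1103 tonne/day.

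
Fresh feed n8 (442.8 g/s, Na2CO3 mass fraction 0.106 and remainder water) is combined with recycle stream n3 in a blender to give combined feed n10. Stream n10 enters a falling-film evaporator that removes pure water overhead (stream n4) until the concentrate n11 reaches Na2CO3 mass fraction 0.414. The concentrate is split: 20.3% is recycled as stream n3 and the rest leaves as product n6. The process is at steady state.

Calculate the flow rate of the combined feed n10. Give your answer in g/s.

471.7 g/s

Overall Na2CO3 balance (none leaves overhead): Na2CO3 in fresh feed = Na2CO3 in product, i.e. 442.8×0.106 = (1−0.203)·n11·0.414.
n11 = 46.937/(0.414×0.797) = 142.25 g/s.
Recycle n3 = 0.203×142.25 = 28.877 g/s.
Combined feed n10 = 442.8 + 28.877 = 471.68 g/s.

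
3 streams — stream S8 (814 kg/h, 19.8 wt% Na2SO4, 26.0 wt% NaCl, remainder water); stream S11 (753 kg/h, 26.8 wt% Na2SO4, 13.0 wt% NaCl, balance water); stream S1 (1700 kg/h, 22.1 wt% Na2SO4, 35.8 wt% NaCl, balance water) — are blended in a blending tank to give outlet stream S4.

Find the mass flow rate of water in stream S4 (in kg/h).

water out = water in = 814×0.542 + 753×0.602 + 1700×0.421 = 1610.2 kg/h.

1610 kg/h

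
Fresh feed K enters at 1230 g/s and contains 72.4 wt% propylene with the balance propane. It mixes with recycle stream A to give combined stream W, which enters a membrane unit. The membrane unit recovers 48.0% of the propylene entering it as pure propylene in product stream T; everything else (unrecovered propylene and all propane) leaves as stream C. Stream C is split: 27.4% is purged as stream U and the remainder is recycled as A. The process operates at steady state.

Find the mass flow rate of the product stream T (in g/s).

686.7 g/s

propylene in W: m_A = 1230×0.724 + (1−0.274)·(1−0.480)·m_A, so m_A = 890.52/0.6225 = 1430.6 g/s.
Product T = 0.480×1430.6 = 686.69 g/s.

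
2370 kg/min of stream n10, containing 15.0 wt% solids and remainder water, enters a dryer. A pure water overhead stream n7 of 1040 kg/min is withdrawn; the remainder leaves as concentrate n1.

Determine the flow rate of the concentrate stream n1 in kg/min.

Concentrate = 2370 − 1040 = 1330 kg/min.

1330 kg/min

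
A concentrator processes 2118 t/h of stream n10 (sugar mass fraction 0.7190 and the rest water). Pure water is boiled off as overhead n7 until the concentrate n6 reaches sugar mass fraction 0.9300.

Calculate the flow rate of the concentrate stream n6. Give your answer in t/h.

sugar is conserved: 2118×0.719 = 1522.8 t/h all reports to the concentrate.
Concentrate = 1522.8/(target fraction) = 1637.5 t/h.

1637 t/h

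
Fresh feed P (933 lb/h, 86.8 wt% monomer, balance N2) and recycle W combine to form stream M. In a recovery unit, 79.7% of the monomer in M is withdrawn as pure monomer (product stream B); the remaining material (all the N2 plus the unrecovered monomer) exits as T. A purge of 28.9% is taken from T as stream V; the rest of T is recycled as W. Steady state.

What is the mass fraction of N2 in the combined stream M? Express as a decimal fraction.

N2 enters only via P and leaves only via the purge: 933×0.132 = 0.289×(N2 in T), and the recovery unit passes all N2, so N2 in M = N2 in T = 426.15 lb/h.
monomer in M: m_A = 933×0.868 + (1−0.289)·(1−0.797)·m_A, so m_A = 809.84/0.8557 = 946.45 lb/h.
M = 946.45 + 426.15 = 1372.6 lb/h.
N2 fraction in M = 426.15/1372.6 = 0.310.

0.310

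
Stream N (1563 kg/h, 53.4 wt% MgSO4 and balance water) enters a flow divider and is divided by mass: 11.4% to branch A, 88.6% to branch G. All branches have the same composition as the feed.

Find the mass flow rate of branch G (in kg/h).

Branch G flow = 0.886×1563 = 1384.8 kg/h.

1385 kg/h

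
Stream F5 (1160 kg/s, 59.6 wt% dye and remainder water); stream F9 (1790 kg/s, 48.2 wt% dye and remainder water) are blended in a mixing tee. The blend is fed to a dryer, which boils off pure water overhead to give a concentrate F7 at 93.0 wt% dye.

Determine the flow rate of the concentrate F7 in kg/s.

1671 kg/s

dye entering = 1160×0.596 + 1790×0.482 = 1554.1 kg/s.
All dye reports to F7, so F7 = 1554.1/0.930 = 1671.1 kg/s.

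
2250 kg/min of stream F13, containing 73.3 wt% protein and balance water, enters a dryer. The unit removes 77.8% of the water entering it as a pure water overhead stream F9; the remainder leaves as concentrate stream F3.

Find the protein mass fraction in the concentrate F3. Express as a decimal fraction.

protein is not removed: 2250×0.733 = 1649.2 kg/min of protein enters F3.
water entering = 2250×0.267 = 600.75 kg/min; overhead removed = 0.778×600.75 = 467.38 kg/min.
Concentrate = 2250 − 467.38 = 1782.6 kg/min.
Mass fraction = 1649.2/1782.6 = 0.925.

0.925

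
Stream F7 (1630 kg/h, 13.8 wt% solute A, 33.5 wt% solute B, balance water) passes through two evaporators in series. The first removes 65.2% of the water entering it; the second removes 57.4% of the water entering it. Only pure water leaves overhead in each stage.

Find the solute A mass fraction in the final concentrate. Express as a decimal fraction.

0.250

water in feed = 1630×0.527 = 859.01 kg/h.
After stage 1: water left = (1−0.652)×859.01 = 298.94; stream total = 1069.9 kg/h.
After stage 2: water left = (1−0.574)×298.94 = 127.35; final concentrate = 898.34 kg/h.
solute A fraction = 224.94/898.34 = 0.250.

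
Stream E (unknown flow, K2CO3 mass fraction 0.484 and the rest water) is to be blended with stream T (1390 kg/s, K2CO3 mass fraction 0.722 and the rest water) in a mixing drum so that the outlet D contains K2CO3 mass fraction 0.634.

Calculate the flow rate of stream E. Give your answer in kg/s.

Let E be the unknown flow. Total out = 1390 + E.
K2CO3 balance: 1003.6 + 0.484·E = 0.634·(1390 + E)
(0.484 − 0.634)·E = 0.634×1390 − 1003.6 = -122.32
E = -122.32 / -0.150 = 815.47 kg/s

815.5 kg/s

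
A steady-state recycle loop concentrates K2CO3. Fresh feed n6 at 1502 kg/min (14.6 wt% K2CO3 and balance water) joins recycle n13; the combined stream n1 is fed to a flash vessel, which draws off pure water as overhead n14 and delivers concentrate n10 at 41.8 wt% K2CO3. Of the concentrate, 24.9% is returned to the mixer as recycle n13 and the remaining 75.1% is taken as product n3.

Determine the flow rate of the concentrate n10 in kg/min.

Overall K2CO3 balance (none leaves overhead): K2CO3 in fresh feed = K2CO3 in product, i.e. 1502×0.146 = (1−0.249)·n10·0.418.
n10 = 219.29/(0.418×0.751) = 698.56 kg/min.

698.6 kg/min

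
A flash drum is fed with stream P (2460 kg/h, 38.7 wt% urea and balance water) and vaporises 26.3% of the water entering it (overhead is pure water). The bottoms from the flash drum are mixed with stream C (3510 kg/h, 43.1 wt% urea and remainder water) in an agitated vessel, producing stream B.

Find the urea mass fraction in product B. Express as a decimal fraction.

Vapour removed = 0.263×0.613×2460 = 396.6 kg/h; concentrate = 2063.4 kg/h.
urea reaching the mixer = 952.02 (from concentrate) + 3510×0.431 = 2464.8 kg/h.
Product flow = 2063.4 + 3510 = 5573.4 kg/h; urea fraction = 0.442.

0.442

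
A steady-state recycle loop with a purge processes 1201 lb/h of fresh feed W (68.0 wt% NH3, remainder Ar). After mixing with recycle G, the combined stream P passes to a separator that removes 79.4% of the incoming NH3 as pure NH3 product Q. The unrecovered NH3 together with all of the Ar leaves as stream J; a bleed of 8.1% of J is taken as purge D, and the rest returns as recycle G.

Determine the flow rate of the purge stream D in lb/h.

401.1 lb/h

Ar enters only via W and leaves only via the purge: 1201×0.320 = 0.081×(Ar in J), and the separator passes all Ar, so Ar in P = Ar in J = 4744.7 lb/h.
NH3 in P: m_A = 1201×0.680 + (1−0.081)·(1−0.794)·m_A, so m_A = 816.68/0.8107 = 1007.4 lb/h.
J = (1−0.794)×1007.4 + 4744.7 = 4952.2 lb/h.
Purge D = 0.081×4952.2 = 401.13 lb/h.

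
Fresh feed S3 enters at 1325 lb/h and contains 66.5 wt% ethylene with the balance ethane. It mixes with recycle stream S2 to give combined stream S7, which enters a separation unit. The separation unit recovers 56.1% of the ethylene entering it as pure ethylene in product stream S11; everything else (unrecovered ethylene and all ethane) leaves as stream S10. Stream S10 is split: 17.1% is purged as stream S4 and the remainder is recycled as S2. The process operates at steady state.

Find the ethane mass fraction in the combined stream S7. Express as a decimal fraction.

0.652

ethane enters only via S3 and leaves only via the purge: 1325×0.335 = 0.171×(ethane in S10), and the separation unit passes all ethane, so ethane in S7 = ethane in S10 = 2595.8 lb/h.
ethylene in S7: m_A = 1325×0.665 + (1−0.171)·(1−0.561)·m_A, so m_A = 881.12/0.6361 = 1385.3 lb/h.
S7 = 1385.3 + 2595.8 = 3981 lb/h.
ethane fraction in S7 = 2595.8/3981 = 0.652.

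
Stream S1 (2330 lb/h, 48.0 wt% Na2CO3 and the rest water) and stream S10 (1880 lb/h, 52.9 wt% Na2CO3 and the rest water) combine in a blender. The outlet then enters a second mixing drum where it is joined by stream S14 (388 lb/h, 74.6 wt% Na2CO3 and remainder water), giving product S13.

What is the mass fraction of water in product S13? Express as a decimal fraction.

Overall, product flow = 4598 lb/h.
water in = 2330×0.520 + 1880×0.471 + 388×0.254 = 2195.6 lb/h.
water fraction in S13 = 0.4775.

0.4775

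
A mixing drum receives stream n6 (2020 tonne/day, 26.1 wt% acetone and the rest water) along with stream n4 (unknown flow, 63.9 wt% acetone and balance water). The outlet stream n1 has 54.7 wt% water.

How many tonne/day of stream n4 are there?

Let n4 be the unknown flow. Total out = 2020 + n4.
water balance: 1492.8 + 0.361·n4 = 0.547·(2020 + n4)
(0.361 − 0.547)·n4 = 0.547×2020 − 1492.8 = -387.84
n4 = -387.84 / -0.186 = 2085.2 tonne/day

2085 tonne/day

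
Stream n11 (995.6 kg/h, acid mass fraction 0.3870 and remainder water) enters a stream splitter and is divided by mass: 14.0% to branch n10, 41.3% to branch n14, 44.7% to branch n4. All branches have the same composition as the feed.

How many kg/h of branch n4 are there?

445 kg/h

Branch n4 flow = 0.447×995.6 = 445.03 kg/h.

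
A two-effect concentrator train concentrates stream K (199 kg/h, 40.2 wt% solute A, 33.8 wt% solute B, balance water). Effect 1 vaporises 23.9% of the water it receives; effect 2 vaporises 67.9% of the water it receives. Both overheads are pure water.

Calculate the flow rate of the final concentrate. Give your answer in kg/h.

159.9 kg/h

water in feed = 199×0.260 = 51.74 kg/h.
After stage 1: water left = (1−0.239)×51.74 = 39.374; stream total = 186.63 kg/h.
After stage 2: water left = (1−0.679)×39.374 = 12.639; final concentrate = 159.9 kg/h.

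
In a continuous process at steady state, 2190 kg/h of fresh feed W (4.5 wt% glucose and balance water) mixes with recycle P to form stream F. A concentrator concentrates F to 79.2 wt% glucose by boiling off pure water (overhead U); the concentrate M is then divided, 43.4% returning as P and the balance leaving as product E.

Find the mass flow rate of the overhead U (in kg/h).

Overall glucose balance (none leaves overhead): glucose in fresh feed = glucose in product, i.e. 2190×0.045 = (1−0.434)·M·0.792.
M = 98.55/(0.792×0.566) = 219.84 kg/h.
Recycle P = 0.434×219.84 = 95.412 kg/h.
Combined feed F = 2190 + 95.412 = 2285.4 kg/h.
Overhead U = F − M = 2285.4 − 219.84 = 2065.6 kg/h.

2066 kg/h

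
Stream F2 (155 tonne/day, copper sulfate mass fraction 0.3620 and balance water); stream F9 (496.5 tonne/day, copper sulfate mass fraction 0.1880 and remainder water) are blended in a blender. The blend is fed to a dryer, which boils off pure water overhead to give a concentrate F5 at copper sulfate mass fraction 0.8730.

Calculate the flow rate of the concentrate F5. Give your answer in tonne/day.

copper sulfate entering = 155×0.362 + 496.5×0.188 = 149.45 tonne/day.
All copper sulfate reports to F5, so F5 = 149.45/0.873 = 171.19 tonne/day.

171.2 tonne/day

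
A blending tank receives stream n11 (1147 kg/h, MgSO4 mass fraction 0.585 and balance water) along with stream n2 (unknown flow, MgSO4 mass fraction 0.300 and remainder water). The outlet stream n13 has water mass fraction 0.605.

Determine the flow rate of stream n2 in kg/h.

2294 kg/h

Let n2 be the unknown flow. Total out = 1147 + n2.
water balance: 476 + 0.700·n2 = 0.605·(1147 + n2)
(0.700 − 0.605)·n2 = 0.605×1147 − 476 = 217.93
n2 = 217.93 / 0.095 = 2294 kg/h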